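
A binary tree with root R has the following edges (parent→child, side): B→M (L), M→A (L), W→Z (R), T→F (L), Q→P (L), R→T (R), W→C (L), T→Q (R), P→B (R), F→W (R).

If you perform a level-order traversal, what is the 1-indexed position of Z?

8

Level-order visits nodes level by level from the root, left to right within each level.
Level 0: R
Level 1: T
Level 2: F, Q
Level 3: W, P
Level 4: C, Z, B
Level 5: M
Level 6: A
Full level-order sequence: R, T, F, Q, W, P, C, Z, B, M, A.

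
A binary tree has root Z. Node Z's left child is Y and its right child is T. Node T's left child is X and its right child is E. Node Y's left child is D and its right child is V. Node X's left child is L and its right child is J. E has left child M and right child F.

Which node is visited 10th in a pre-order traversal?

Pre-order visits the node, then its left subtree, then its right subtree.
Visit Z.
At Z: go left to Y.
  Visit Y.
  At Y: go left to D.
    D is a leaf — visit D.
  At Y: go right to V.
    V is a leaf — visit V.
At Z: go right to T.
  Visit T.
  At T: go left to X.
    Visit X.
    At X: go left to L.
      L is a leaf — visit L.
    At X: go right to J.
      J is a leaf — visit J.
  At T: go right to E.
    Visit E.
    At E: go left to M.
      M is a leaf — visit M.
    At E: go right to F.
      F is a leaf — visit F.
Full pre-order sequence: Z, Y, D, V, T, X, L, J, E, M, F.

M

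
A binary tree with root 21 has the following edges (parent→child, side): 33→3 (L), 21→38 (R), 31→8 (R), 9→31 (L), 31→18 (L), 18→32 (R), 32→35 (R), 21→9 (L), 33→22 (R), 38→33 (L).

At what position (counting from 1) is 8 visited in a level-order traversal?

Level-order visits nodes level by level from the root, left to right within each level.
Level 0: 21
Level 1: 9, 38
Level 2: 31, 33
Level 3: 18, 8, 3, 22
Level 4: 32
Level 5: 35
Full level-order sequence: 21, 9, 38, 31, 33, 18, 8, 3, 22, 32, 35.

7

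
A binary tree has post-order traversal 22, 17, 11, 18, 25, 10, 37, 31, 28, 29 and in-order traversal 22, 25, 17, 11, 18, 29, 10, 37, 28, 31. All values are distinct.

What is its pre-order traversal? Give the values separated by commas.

29, 25, 22, 18, 11, 17, 28, 37, 10, 31

The last element of post-order is the root; it splits in-order into left and right subtrees.
Root 29: left subtree has 5 nodes {22, 25, 17, 11, 18}, right has 4 {10, 37, 28, 31}.
  Root 25: left subtree has 1 node {22}, right has 3 {17, 11, 18}.
    Root 18: left subtree has 2 nodes {17, 11}, right has 0 { }.
      Root 11: left subtree has 1 node {17}, right has 0 { }.
  Root 28: left subtree has 2 nodes {10, 37}, right has 1 {31}.
    Root 37: left subtree has 1 node {10}, right has 0 { }.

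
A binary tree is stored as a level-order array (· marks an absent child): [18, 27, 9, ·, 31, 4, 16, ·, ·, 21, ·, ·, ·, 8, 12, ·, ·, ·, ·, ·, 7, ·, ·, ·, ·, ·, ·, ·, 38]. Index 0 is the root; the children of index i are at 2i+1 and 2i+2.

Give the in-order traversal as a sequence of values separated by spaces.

In-order visits the left subtree, then the node, then the right subtree.
At 18: go left to 27.
  At 27: no left child.
  Visit 27.
  At 27: go right to 31.
    At 31: go left to 21.
      At 21: no left child.
      Visit 21.
      At 21: go right to 7.
        7 is a leaf — visit 7.
    Visit 31.
    At 31: no right child.
Visit 18.
At 18: go right to 9.
  At 9: go left to 4.
    4 is a leaf — visit 4.
  Visit 9.
  At 9: go right to 16.
    At 16: go left to 8.
      At 8: no left child.
      Visit 8.
      At 8: go right to 38.
        38 is a leaf — visit 38.
    Visit 16.
    At 16: go right to 12.
      12 is a leaf — visit 12.

27 21 7 31 18 4 9 8 38 16 12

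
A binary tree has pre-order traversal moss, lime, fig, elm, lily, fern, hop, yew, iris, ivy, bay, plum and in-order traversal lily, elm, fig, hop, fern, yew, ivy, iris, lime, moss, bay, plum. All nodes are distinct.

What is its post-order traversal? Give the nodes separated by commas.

The first element of pre-order is the root; it splits in-order into left and right subtrees.
Root moss: left subtree has 9 nodes {lily, elm, fig, hop, fern, yew, ivy, iris, lime}, right has 2 {bay, plum}.
  Root lime: left subtree has 8 nodes {lily, elm, fig, hop, fern, yew, ivy, iris}, right has 0 { }.
    Root fig: left subtree has 2 nodes {lily, elm}, right has 5 {hop, fern, yew, ivy, iris}.
      Root elm: left subtree has 1 node {lily}, right has 0 { }.
      Root fern: left subtree has 1 node {hop}, right has 3 {yew, ivy, iris}.
        Root yew: left subtree has 0 nodes { }, right has 2 {ivy, iris}.
          Root iris: left subtree has 1 node {ivy}, right has 0 { }.
  Root bay: left subtree has 0 nodes { }, right has 1 {plum}.

lily, elm, hop, ivy, iris, yew, fern, fig, lime, plum, bay, moss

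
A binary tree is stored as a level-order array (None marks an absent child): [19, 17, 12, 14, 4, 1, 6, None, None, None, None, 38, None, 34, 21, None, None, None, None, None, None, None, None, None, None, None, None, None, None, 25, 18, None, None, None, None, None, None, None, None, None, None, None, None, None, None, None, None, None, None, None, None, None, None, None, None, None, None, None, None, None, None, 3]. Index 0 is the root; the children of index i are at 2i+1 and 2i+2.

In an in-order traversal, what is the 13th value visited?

In-order visits the left subtree, then the node, then the right subtree.
At 19: go left to 17.
  At 17: go left to 14.
    14 is a leaf — visit 14.
  Visit 17.
  At 17: go right to 4.
    4 is a leaf — visit 4.
Visit 19.
At 19: go right to 12.
  At 12: go left to 1.
    At 1: go left to 38.
      38 is a leaf — visit 38.
    Visit 1.
    At 1: no right child.
  Visit 12.
  At 12: go right to 6.
    At 6: go left to 34.
      34 is a leaf — visit 34.
    Visit 6.
    At 6: go right to 21.
      At 21: go left to 25.
        25 is a leaf — visit 25.
      Visit 21.
      At 21: go right to 18.
        At 18: go left to 3.
          3 is a leaf — visit 3.
        Visit 18.
        At 18: no right child.
Full in-order sequence: 14, 17, 4, 19, 38, 1, 12, 34, 6, 25, 21, 3, 18.

18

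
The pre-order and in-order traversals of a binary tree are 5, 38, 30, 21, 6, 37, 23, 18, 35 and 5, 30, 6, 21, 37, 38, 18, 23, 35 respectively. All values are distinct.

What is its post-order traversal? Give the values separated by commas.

6, 37, 21, 30, 18, 35, 23, 38, 5

The first element of pre-order is the root; it splits in-order into left and right subtrees.
Root 5: left subtree has 0 nodes { }, right has 8 {30, 6, 21, 37, 38, 18, 23, 35}.
  Root 38: left subtree has 4 nodes {30, 6, 21, 37}, right has 3 {18, 23, 35}.
    Root 30: left subtree has 0 nodes { }, right has 3 {6, 21, 37}.
      Root 21: left subtree has 1 node {6}, right has 1 {37}.
    Root 23: left subtree has 1 node {18}, right has 1 {35}.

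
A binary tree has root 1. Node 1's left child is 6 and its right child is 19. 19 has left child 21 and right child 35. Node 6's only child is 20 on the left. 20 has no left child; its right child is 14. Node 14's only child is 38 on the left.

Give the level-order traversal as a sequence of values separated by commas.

1, 6, 19, 20, 21, 35, 14, 38

Level-order visits nodes level by level from the root, left to right within each level.
Level 0: 1
Level 1: 6, 19
Level 2: 20, 21, 35
Level 3: 14
Level 4: 38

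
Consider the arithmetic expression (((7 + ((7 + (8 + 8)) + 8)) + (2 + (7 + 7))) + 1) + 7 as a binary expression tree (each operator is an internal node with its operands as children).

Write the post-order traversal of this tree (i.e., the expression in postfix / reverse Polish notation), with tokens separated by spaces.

7 7 8 8 + + 8 + + 2 7 7 + + + 1 + 7 +

Post-order on an expression tree gives postfix notation: for each operator, emit left operand, right operand, then the operator.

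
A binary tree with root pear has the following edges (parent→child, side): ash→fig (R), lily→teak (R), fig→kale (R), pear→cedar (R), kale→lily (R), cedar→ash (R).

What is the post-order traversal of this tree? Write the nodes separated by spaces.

Post-order visits the left subtree, then the right subtree, then the node.
At pear: no left child.
At pear: go right to cedar.
  At cedar: no left child.
  At cedar: go right to ash.
    At ash: no left child.
    At ash: go right to fig.
      At fig: no left child.
      At fig: go right to kale.
        At kale: no left child.
        At kale: go right to lily.
          At lily: no left child.
          At lily: go right to teak.
            teak is a leaf — visit teak.
          Visit lily.
        Visit kale.
      Visit fig.
    Visit ash.
  Visit cedar.
Visit pear.

teak lily kale fig ash cedar pear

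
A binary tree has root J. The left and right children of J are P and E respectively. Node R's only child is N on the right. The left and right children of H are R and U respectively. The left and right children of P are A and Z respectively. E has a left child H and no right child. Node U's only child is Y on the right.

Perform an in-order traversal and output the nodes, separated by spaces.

In-order visits the left subtree, then the node, then the right subtree.
At J: go left to P.
  At P: go left to A.
    A is a leaf — visit A.
  Visit P.
  At P: go right to Z.
    Z is a leaf — visit Z.
Visit J.
At J: go right to E.
  At E: go left to H.
    At H: go left to R.
      At R: no left child.
      Visit R.
      At R: go right to N.
        N is a leaf — visit N.
    Visit H.
    At H: go right to U.
      At U: no left child.
      Visit U.
      At U: go right to Y.
        Y is a leaf — visit Y.
  Visit E.
  At E: no right child.

A P Z J R N H U Y E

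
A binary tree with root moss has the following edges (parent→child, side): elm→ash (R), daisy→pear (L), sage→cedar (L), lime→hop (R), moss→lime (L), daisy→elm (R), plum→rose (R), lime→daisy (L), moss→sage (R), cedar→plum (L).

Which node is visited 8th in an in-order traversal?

In-order visits the left subtree, then the node, then the right subtree.
At moss: go left to lime.
  At lime: go left to daisy.
    At daisy: go left to pear.
      pear is a leaf — visit pear.
    Visit daisy.
    At daisy: go right to elm.
      At elm: no left child.
      Visit elm.
      At elm: go right to ash.
        ash is a leaf — visit ash.
  Visit lime.
  At lime: go right to hop.
    hop is a leaf — visit hop.
Visit moss.
At moss: go right to sage.
  At sage: go left to cedar.
    At cedar: go left to plum.
      At plum: no left child.
      Visit plum.
      At plum: go right to rose.
        rose is a leaf — visit rose.
    Visit cedar.
    At cedar: no right child.
  Visit sage.
  At sage: no right child.
Full in-order sequence: pear, daisy, elm, ash, lime, hop, moss, plum, rose, cedar, sage.

plum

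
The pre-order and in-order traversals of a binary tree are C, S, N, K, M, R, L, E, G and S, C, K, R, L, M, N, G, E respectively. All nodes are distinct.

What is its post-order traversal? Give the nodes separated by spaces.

S L R M K G E N C

The first element of pre-order is the root; it splits in-order into left and right subtrees.
Root C: left subtree has 1 node {S}, right has 7 {K, R, L, M, N, G, E}.
  Root N: left subtree has 4 nodes {K, R, L, M}, right has 2 {G, E}.
    Root K: left subtree has 0 nodes { }, right has 3 {R, L, M}.
      Root M: left subtree has 2 nodes {R, L}, right has 0 { }.
        Root R: left subtree has 0 nodes { }, right has 1 {L}.
    Root E: left subtree has 1 node {G}, right has 0 { }.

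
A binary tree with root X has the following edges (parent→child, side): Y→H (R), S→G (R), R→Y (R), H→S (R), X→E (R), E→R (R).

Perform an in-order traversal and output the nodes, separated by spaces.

X E R Y H S G

In-order visits the left subtree, then the node, then the right subtree.
At X: no left child.
Visit X.
At X: go right to E.
  At E: no left child.
  Visit E.
  At E: go right to R.
    At R: no left child.
    Visit R.
    At R: go right to Y.
      At Y: no left child.
      Visit Y.
      At Y: go right to H.
        At H: no left child.
        Visit H.
        At H: go right to S.
          At S: no left child.
          Visit S.
          At S: go right to G.
            G is a leaf — visit G.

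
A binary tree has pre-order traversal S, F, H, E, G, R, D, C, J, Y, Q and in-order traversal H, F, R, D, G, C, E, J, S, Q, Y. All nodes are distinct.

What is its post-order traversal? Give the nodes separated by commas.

The first element of pre-order is the root; it splits in-order into left and right subtrees.
Root S: left subtree has 8 nodes {H, F, R, D, G, C, E, J}, right has 2 {Q, Y}.
  Root F: left subtree has 1 node {H}, right has 6 {R, D, G, C, E, J}.
    Root E: left subtree has 4 nodes {R, D, G, C}, right has 1 {J}.
      Root G: left subtree has 2 nodes {R, D}, right has 1 {C}.
        Root R: left subtree has 0 nodes { }, right has 1 {D}.
  Root Y: left subtree has 1 node {Q}, right has 0 { }.

H, D, R, C, G, J, E, F, Q, Y, S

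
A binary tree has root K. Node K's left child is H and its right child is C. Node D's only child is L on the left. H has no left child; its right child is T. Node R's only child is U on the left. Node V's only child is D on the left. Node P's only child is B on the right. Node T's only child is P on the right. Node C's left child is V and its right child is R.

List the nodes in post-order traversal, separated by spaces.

Post-order visits the left subtree, then the right subtree, then the node.
At K: go left to H.
  At H: no left child.
  At H: go right to T.
    At T: no left child.
    At T: go right to P.
      At P: no left child.
      At P: go right to B.
        B is a leaf — visit B.
      Visit P.
    Visit T.
  Visit H.
At K: go right to C.
  At C: go left to V.
    At V: go left to D.
      At D: go left to L.
        L is a leaf — visit L.
      At D: no right child.
      Visit D.
    At V: no right child.
    Visit V.
  At C: go right to R.
    At R: go left to U.
      U is a leaf — visit U.
    At R: no right child.
    Visit R.
  Visit C.
Visit K.

B P T H L D V U R C K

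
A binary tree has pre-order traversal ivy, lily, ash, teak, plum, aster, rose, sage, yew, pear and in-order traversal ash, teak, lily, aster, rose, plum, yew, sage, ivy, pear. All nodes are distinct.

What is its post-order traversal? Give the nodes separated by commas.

The first element of pre-order is the root; it splits in-order into left and right subtrees.
Root ivy: left subtree has 8 nodes {ash, teak, lily, aster, rose, plum, yew, sage}, right has 1 {pear}.
  Root lily: left subtree has 2 nodes {ash, teak}, right has 5 {aster, rose, plum, yew, sage}.
    Root ash: left subtree has 0 nodes { }, right has 1 {teak}.
    Root plum: left subtree has 2 nodes {aster, rose}, right has 2 {yew, sage}.
      Root aster: left subtree has 0 nodes { }, right has 1 {rose}.
      Root sage: left subtree has 1 node {yew}, right has 0 { }.

teak, ash, rose, aster, yew, sage, plum, lily, pear, ivy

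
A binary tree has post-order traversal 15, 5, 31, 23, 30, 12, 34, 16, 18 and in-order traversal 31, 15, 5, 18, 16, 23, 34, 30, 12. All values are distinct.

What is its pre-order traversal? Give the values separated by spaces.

18 31 5 15 16 34 23 12 30

The last element of post-order is the root; it splits in-order into left and right subtrees.
Root 18: left subtree has 3 nodes {31, 15, 5}, right has 5 {16, 23, 34, 30, 12}.
  Root 31: left subtree has 0 nodes { }, right has 2 {15, 5}.
    Root 5: left subtree has 1 node {15}, right has 0 { }.
  Root 16: left subtree has 0 nodes { }, right has 4 {23, 34, 30, 12}.
    Root 34: left subtree has 1 node {23}, right has 2 {30, 12}.
      Root 12: left subtree has 1 node {30}, right has 0 { }.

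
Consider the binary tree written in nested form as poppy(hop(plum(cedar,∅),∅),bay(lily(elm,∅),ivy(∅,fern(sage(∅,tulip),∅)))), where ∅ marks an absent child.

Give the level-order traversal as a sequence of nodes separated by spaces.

poppy hop bay plum lily ivy cedar elm fern sage tulip

Level-order visits nodes level by level from the root, left to right within each level.
Level 0: poppy
Level 1: hop, bay
Level 2: plum, lily, ivy
Level 3: cedar, elm, fern
Level 4: sage
Level 5: tulip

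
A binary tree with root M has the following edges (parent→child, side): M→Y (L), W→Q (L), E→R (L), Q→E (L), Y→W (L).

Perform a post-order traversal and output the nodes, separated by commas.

R, E, Q, W, Y, M

Post-order visits the left subtree, then the right subtree, then the node.
At M: go left to Y.
  At Y: go left to W.
    At W: go left to Q.
      At Q: go left to E.
        At E: go left to R.
          R is a leaf — visit R.
        At E: no right child.
        Visit E.
      At Q: no right child.
      Visit Q.
    At W: no right child.
    Visit W.
  At Y: no right child.
  Visit Y.
At M: no right child.
Visit M.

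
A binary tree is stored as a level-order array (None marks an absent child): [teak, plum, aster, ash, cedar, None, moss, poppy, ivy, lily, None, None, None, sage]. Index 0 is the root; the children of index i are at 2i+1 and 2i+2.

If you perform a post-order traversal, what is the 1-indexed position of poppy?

Post-order visits the left subtree, then the right subtree, then the node.
At teak: go left to plum.
  At plum: go left to ash.
    At ash: go left to poppy.
      poppy is a leaf — visit poppy.
    At ash: go right to ivy.
      ivy is a leaf — visit ivy.
    Visit ash.
  At plum: go right to cedar.
    At cedar: go left to lily.
      lily is a leaf — visit lily.
    At cedar: no right child.
    Visit cedar.
  Visit plum.
At teak: go right to aster.
  At aster: no left child.
  At aster: go right to moss.
    At moss: go left to sage.
      sage is a leaf — visit sage.
    At moss: no right child.
    Visit moss.
  Visit aster.
Visit teak.
Full post-order sequence: poppy, ivy, ash, lily, cedar, plum, sage, moss, aster, teak.

1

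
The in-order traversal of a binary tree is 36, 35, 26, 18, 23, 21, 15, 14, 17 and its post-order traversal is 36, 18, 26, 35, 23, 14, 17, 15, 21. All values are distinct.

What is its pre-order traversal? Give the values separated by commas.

The last element of post-order is the root; it splits in-order into left and right subtrees.
Root 21: left subtree has 5 nodes {36, 35, 26, 18, 23}, right has 3 {15, 14, 17}.
  Root 23: left subtree has 4 nodes {36, 35, 26, 18}, right has 0 { }.
    Root 35: left subtree has 1 node {36}, right has 2 {26, 18}.
      Root 26: left subtree has 0 nodes { }, right has 1 {18}.
  Root 15: left subtree has 0 nodes { }, right has 2 {14, 17}.
    Root 17: left subtree has 1 node {14}, right has 0 { }.

21, 23, 35, 36, 26, 18, 15, 17, 14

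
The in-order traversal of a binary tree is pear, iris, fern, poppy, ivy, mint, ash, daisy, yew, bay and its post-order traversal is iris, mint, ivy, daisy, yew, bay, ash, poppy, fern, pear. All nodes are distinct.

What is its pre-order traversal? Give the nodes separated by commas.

pear, fern, iris, poppy, ash, ivy, mint, bay, yew, daisy

The last element of post-order is the root; it splits in-order into left and right subtrees.
Root pear: left subtree has 0 nodes { }, right has 9 {iris, fern, poppy, ivy, mint, ash, daisy, yew, bay}.
  Root fern: left subtree has 1 node {iris}, right has 7 {poppy, ivy, mint, ash, daisy, yew, bay}.
    Root poppy: left subtree has 0 nodes { }, right has 6 {ivy, mint, ash, daisy, yew, bay}.
      Root ash: left subtree has 2 nodes {ivy, mint}, right has 3 {daisy, yew, bay}.
        Root ivy: left subtree has 0 nodes { }, right has 1 {mint}.
        Root bay: left subtree has 2 nodes {daisy, yew}, right has 0 { }.
          Root yew: left subtree has 1 node {daisy}, right has 0 { }.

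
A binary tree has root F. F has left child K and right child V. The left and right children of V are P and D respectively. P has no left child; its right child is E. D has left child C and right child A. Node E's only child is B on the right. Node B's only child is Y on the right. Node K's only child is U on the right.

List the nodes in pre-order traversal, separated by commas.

F, K, U, V, P, E, B, Y, D, C, A

Pre-order visits the node, then its left subtree, then its right subtree.
Visit F.
At F: go left to K.
  Visit K.
  At K: no left child.
  At K: go right to U.
    U is a leaf — visit U.
At F: go right to V.
  Visit V.
  At V: go left to P.
    Visit P.
    At P: no left child.
    At P: go right to E.
      Visit E.
      At E: no left child.
      At E: go right to B.
        Visit B.
        At B: no left child.
        At B: go right to Y.
          Y is a leaf — visit Y.
  At V: go right to D.
    Visit D.
    At D: go left to C.
      C is a leaf — visit C.
    At D: go right to A.
      A is a leaf — visit A.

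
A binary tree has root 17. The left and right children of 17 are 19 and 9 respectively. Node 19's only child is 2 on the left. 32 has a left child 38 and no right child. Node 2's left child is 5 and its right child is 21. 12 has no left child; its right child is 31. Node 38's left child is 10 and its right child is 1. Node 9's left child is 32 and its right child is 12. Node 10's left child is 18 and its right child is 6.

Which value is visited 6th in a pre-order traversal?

Pre-order visits the node, then its left subtree, then its right subtree.
Visit 17.
At 17: go left to 19.
  Visit 19.
  At 19: go left to 2.
    Visit 2.
    At 2: go left to 5.
      5 is a leaf — visit 5.
    At 2: go right to 21.
      21 is a leaf — visit 21.
  At 19: no right child.
At 17: go right to 9.
  Visit 9.
  At 9: go left to 32.
    Visit 32.
    At 32: go left to 38.
      Visit 38.
      At 38: go left to 10.
        Visit 10.
        At 10: go left to 18.
          18 is a leaf — visit 18.
        At 10: go right to 6.
          6 is a leaf — visit 6.
      At 38: go right to 1.
        1 is a leaf — visit 1.
    At 32: no right child.
  At 9: go right to 12.
    Visit 12.
    At 12: no left child.
    At 12: go right to 31.
      31 is a leaf — visit 31.
Full pre-order sequence: 17, 19, 2, 5, 21, 9, 32, 38, 10, 18, 6, 1, 12, 31.

9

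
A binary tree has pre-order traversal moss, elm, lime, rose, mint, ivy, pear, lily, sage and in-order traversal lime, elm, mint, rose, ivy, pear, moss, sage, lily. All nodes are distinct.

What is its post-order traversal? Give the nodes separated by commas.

lime, mint, pear, ivy, rose, elm, sage, lily, moss

The first element of pre-order is the root; it splits in-order into left and right subtrees.
Root moss: left subtree has 6 nodes {lime, elm, mint, rose, ivy, pear}, right has 2 {sage, lily}.
  Root elm: left subtree has 1 node {lime}, right has 4 {mint, rose, ivy, pear}.
    Root rose: left subtree has 1 node {mint}, right has 2 {ivy, pear}.
      Root ivy: left subtree has 0 nodes { }, right has 1 {pear}.
  Root lily: left subtree has 1 node {sage}, right has 0 { }.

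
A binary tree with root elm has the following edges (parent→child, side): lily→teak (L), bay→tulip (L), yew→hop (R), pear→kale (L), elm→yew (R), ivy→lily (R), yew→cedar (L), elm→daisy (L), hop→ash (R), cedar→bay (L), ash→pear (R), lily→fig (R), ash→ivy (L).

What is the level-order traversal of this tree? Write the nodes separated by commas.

Level-order visits nodes level by level from the root, left to right within each level.
Level 0: elm
Level 1: daisy, yew
Level 2: cedar, hop
Level 3: bay, ash
Level 4: tulip, ivy, pear
Level 5: lily, kale
Level 6: teak, fig

elm, daisy, yew, cedar, hop, bay, ash, tulip, ivy, pear, lily, kale, teak, fig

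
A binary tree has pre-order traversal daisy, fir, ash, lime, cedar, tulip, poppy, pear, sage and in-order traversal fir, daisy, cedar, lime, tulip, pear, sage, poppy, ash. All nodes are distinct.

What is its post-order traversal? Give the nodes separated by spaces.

The first element of pre-order is the root; it splits in-order into left and right subtrees.
Root daisy: left subtree has 1 node {fir}, right has 7 {cedar, lime, tulip, pear, sage, poppy, ash}.
  Root ash: left subtree has 6 nodes {cedar, lime, tulip, pear, sage, poppy}, right has 0 { }.
    Root lime: left subtree has 1 node {cedar}, right has 4 {tulip, pear, sage, poppy}.
      Root tulip: left subtree has 0 nodes { }, right has 3 {pear, sage, poppy}.
        Root poppy: left subtree has 2 nodes {pear, sage}, right has 0 { }.
          Root pear: left subtree has 0 nodes { }, right has 1 {sage}.

fir cedar sage pear poppy tulip lime ash daisy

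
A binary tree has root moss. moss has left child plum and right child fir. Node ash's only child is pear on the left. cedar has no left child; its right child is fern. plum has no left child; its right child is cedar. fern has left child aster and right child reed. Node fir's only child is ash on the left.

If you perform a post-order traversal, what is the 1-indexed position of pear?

6

Post-order visits the left subtree, then the right subtree, then the node.
At moss: go left to plum.
  At plum: no left child.
  At plum: go right to cedar.
    At cedar: no left child.
    At cedar: go right to fern.
      At fern: go left to aster.
        aster is a leaf — visit aster.
      At fern: go right to reed.
        reed is a leaf — visit reed.
      Visit fern.
    Visit cedar.
  Visit plum.
At moss: go right to fir.
  At fir: go left to ash.
    At ash: go left to pear.
      pear is a leaf — visit pear.
    At ash: no right child.
    Visit ash.
  At fir: no right child.
  Visit fir.
Visit moss.
Full post-order sequence: aster, reed, fern, cedar, plum, pear, ash, fir, moss.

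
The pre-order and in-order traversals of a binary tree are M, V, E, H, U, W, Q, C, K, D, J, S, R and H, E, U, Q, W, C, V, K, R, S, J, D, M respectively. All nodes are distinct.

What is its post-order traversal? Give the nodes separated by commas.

H, Q, C, W, U, E, R, S, J, D, K, V, M

The first element of pre-order is the root; it splits in-order into left and right subtrees.
Root M: left subtree has 12 nodes {H, E, U, Q, W, C, V, K, R, S, J, D}, right has 0 { }.
  Root V: left subtree has 6 nodes {H, E, U, Q, W, C}, right has 5 {K, R, S, J, D}.
    Root E: left subtree has 1 node {H}, right has 4 {U, Q, W, C}.
      Root U: left subtree has 0 nodes { }, right has 3 {Q, W, C}.
        Root W: left subtree has 1 node {Q}, right has 1 {C}.
    Root K: left subtree has 0 nodes { }, right has 4 {R, S, J, D}.
      Root D: left subtree has 3 nodes {R, S, J}, right has 0 { }.
        Root J: left subtree has 2 nodes {R, S}, right has 0 { }.
          Root S: left subtree has 1 node {R}, right has 0 { }.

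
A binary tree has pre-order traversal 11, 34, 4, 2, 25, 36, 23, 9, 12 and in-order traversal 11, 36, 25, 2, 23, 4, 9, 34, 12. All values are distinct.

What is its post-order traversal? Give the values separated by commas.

The first element of pre-order is the root; it splits in-order into left and right subtrees.
Root 11: left subtree has 0 nodes { }, right has 8 {36, 25, 2, 23, 4, 9, 34, 12}.
  Root 34: left subtree has 6 nodes {36, 25, 2, 23, 4, 9}, right has 1 {12}.
    Root 4: left subtree has 4 nodes {36, 25, 2, 23}, right has 1 {9}.
      Root 2: left subtree has 2 nodes {36, 25}, right has 1 {23}.
        Root 25: left subtree has 1 node {36}, right has 0 { }.

36, 25, 23, 2, 9, 4, 12, 34, 11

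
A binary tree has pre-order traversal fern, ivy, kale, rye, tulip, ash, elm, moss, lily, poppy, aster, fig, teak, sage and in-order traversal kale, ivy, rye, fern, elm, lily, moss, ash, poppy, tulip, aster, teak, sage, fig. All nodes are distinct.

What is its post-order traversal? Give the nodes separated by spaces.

kale rye ivy lily moss elm poppy ash sage teak fig aster tulip fern

The first element of pre-order is the root; it splits in-order into left and right subtrees.
Root fern: left subtree has 3 nodes {kale, ivy, rye}, right has 10 {elm, lily, moss, ash, poppy, tulip, aster, teak, sage, fig}.
  Root ivy: left subtree has 1 node {kale}, right has 1 {rye}.
  Root tulip: left subtree has 5 nodes {elm, lily, moss, ash, poppy}, right has 4 {aster, teak, sage, fig}.
    Root ash: left subtree has 3 nodes {elm, lily, moss}, right has 1 {poppy}.
      Root elm: left subtree has 0 nodes { }, right has 2 {lily, moss}.
        Root moss: left subtree has 1 node {lily}, right has 0 { }.
    Root aster: left subtree has 0 nodes { }, right has 3 {teak, sage, fig}.
      Root fig: left subtree has 2 nodes {teak, sage}, right has 0 { }.
        Root teak: left subtree has 0 nodes { }, right has 1 {sage}.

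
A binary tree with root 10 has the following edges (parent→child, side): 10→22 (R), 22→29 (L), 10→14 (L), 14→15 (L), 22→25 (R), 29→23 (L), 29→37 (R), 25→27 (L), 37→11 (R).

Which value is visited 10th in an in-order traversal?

In-order visits the left subtree, then the node, then the right subtree.
At 10: go left to 14.
  At 14: go left to 15.
    15 is a leaf — visit 15.
  Visit 14.
  At 14: no right child.
Visit 10.
At 10: go right to 22.
  At 22: go left to 29.
    At 29: go left to 23.
      23 is a leaf — visit 23.
    Visit 29.
    At 29: go right to 37.
      At 37: no left child.
      Visit 37.
      At 37: go right to 11.
        11 is a leaf — visit 11.
  Visit 22.
  At 22: go right to 25.
    At 25: go left to 27.
      27 is a leaf — visit 27.
    Visit 25.
    At 25: no right child.
Full in-order sequence: 15, 14, 10, 23, 29, 37, 11, 22, 27, 25.

25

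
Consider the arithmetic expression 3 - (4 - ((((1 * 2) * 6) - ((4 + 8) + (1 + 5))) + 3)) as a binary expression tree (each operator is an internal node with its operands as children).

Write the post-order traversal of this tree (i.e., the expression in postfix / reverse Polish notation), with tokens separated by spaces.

Post-order on an expression tree gives postfix notation: for each operator, emit left operand, right operand, then the operator.

3 4 1 2 * 6 * 4 8 + 1 5 + + - 3 + - -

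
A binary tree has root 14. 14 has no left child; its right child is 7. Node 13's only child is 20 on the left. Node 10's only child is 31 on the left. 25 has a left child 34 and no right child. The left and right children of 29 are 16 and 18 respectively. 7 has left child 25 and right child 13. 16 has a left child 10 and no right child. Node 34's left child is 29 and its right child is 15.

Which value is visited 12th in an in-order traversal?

In-order visits the left subtree, then the node, then the right subtree.
At 14: no left child.
Visit 14.
At 14: go right to 7.
  At 7: go left to 25.
    At 25: go left to 34.
      At 34: go left to 29.
        At 29: go left to 16.
          At 16: go left to 10.
            At 10: go left to 31.
              31 is a leaf — visit 31.
            Visit 10.
            At 10: no right child.
          Visit 16.
          At 16: no right child.
        Visit 29.
        At 29: go right to 18.
          18 is a leaf — visit 18.
      Visit 34.
      At 34: go right to 15.
        15 is a leaf — visit 15.
    Visit 25.
    At 25: no right child.
  Visit 7.
  At 7: go right to 13.
    At 13: go left to 20.
      20 is a leaf — visit 20.
    Visit 13.
    At 13: no right child.
Full in-order sequence: 14, 31, 10, 16, 29, 18, 34, 15, 25, 7, 20, 13.

13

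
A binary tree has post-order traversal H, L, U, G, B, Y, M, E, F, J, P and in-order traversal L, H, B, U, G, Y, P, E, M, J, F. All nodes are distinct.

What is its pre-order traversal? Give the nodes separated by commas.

P, Y, B, L, H, G, U, J, E, M, F

The last element of post-order is the root; it splits in-order into left and right subtrees.
Root P: left subtree has 6 nodes {L, H, B, U, G, Y}, right has 4 {E, M, J, F}.
  Root Y: left subtree has 5 nodes {L, H, B, U, G}, right has 0 { }.
    Root B: left subtree has 2 nodes {L, H}, right has 2 {U, G}.
      Root L: left subtree has 0 nodes { }, right has 1 {H}.
      Root G: left subtree has 1 node {U}, right has 0 { }.
  Root J: left subtree has 2 nodes {E, M}, right has 1 {F}.
    Root E: left subtree has 0 nodes { }, right has 1 {M}.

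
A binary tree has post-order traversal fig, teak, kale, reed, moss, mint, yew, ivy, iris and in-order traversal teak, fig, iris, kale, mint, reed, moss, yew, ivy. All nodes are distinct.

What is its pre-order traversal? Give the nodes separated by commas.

iris, teak, fig, ivy, yew, mint, kale, moss, reed

The last element of post-order is the root; it splits in-order into left and right subtrees.
Root iris: left subtree has 2 nodes {teak, fig}, right has 6 {kale, mint, reed, moss, yew, ivy}.
  Root teak: left subtree has 0 nodes { }, right has 1 {fig}.
  Root ivy: left subtree has 5 nodes {kale, mint, reed, moss, yew}, right has 0 { }.
    Root yew: left subtree has 4 nodes {kale, mint, reed, moss}, right has 0 { }.
      Root mint: left subtree has 1 node {kale}, right has 2 {reed, moss}.
        Root moss: left subtree has 1 node {reed}, right has 0 { }.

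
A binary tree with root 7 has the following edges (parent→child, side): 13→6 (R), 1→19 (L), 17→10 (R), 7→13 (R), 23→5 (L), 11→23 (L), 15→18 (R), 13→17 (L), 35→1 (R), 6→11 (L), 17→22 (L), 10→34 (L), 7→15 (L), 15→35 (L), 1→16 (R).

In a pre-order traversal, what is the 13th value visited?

Pre-order visits the node, then its left subtree, then its right subtree.
Visit 7.
At 7: go left to 15.
  Visit 15.
  At 15: go left to 35.
    Visit 35.
    At 35: no left child.
    At 35: go right to 1.
      Visit 1.
      At 1: go left to 19.
        19 is a leaf — visit 19.
      At 1: go right to 16.
        16 is a leaf — visit 16.
  At 15: go right to 18.
    18 is a leaf — visit 18.
At 7: go right to 13.
  Visit 13.
  At 13: go left to 17.
    Visit 17.
    At 17: go left to 22.
      22 is a leaf — visit 22.
    At 17: go right to 10.
      Visit 10.
      At 10: go left to 34.
        34 is a leaf — visit 34.
      At 10: no right child.
  At 13: go right to 6.
    Visit 6.
    At 6: go left to 11.
      Visit 11.
      At 11: go left to 23.
        Visit 23.
        At 23: go left to 5.
          5 is a leaf — visit 5.
        At 23: no right child.
      At 11: no right child.
    At 6: no right child.
Full pre-order sequence: 7, 15, 35, 1, 19, 16, 18, 13, 17, 22, 10, 34, 6, 11, 23, 5.

6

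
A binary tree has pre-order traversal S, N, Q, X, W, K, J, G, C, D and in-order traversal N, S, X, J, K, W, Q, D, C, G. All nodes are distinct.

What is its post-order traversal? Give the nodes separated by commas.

N, J, K, W, X, D, C, G, Q, S

The first element of pre-order is the root; it splits in-order into left and right subtrees.
Root S: left subtree has 1 node {N}, right has 8 {X, J, K, W, Q, D, C, G}.
  Root Q: left subtree has 4 nodes {X, J, K, W}, right has 3 {D, C, G}.
    Root X: left subtree has 0 nodes { }, right has 3 {J, K, W}.
      Root W: left subtree has 2 nodes {J, K}, right has 0 { }.
        Root K: left subtree has 1 node {J}, right has 0 { }.
    Root G: left subtree has 2 nodes {D, C}, right has 0 { }.
      Root C: left subtree has 1 node {D}, right has 0 { }.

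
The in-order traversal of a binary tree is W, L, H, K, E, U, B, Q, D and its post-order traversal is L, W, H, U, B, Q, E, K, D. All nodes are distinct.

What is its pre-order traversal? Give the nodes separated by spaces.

D K H W L E Q B U

The last element of post-order is the root; it splits in-order into left and right subtrees.
Root D: left subtree has 8 nodes {W, L, H, K, E, U, B, Q}, right has 0 { }.
  Root K: left subtree has 3 nodes {W, L, H}, right has 4 {E, U, B, Q}.
    Root H: left subtree has 2 nodes {W, L}, right has 0 { }.
      Root W: left subtree has 0 nodes { }, right has 1 {L}.
    Root E: left subtree has 0 nodes { }, right has 3 {U, B, Q}.
      Root Q: left subtree has 2 nodes {U, B}, right has 0 { }.
        Root B: left subtree has 1 node {U}, right has 0 { }.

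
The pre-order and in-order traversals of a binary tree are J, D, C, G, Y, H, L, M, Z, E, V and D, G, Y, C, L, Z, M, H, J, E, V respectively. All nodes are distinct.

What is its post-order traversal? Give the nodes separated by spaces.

Y G Z M L H C D V E J

The first element of pre-order is the root; it splits in-order into left and right subtrees.
Root J: left subtree has 8 nodes {D, G, Y, C, L, Z, M, H}, right has 2 {E, V}.
  Root D: left subtree has 0 nodes { }, right has 7 {G, Y, C, L, Z, M, H}.
    Root C: left subtree has 2 nodes {G, Y}, right has 4 {L, Z, M, H}.
      Root G: left subtree has 0 nodes { }, right has 1 {Y}.
      Root H: left subtree has 3 nodes {L, Z, M}, right has 0 { }.
        Root L: left subtree has 0 nodes { }, right has 2 {Z, M}.
          Root M: left subtree has 1 node {Z}, right has 0 { }.
  Root E: left subtree has 0 nodes { }, right has 1 {V}.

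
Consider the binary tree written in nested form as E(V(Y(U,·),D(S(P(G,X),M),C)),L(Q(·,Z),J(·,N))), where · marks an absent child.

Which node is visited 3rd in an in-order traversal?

In-order visits the left subtree, then the node, then the right subtree.
At E: go left to V.
  At V: go left to Y.
    At Y: go left to U.
      U is a leaf — visit U.
    Visit Y.
    At Y: no right child.
  Visit V.
  At V: go right to D.
    At D: go left to S.
      At S: go left to P.
        At P: go left to G.
          G is a leaf — visit G.
        Visit P.
        At P: go right to X.
          X is a leaf — visit X.
      Visit S.
      At S: go right to M.
        M is a leaf — visit M.
    Visit D.
    At D: go right to C.
      C is a leaf — visit C.
Visit E.
At E: go right to L.
  At L: go left to Q.
    At Q: no left child.
    Visit Q.
    At Q: go right to Z.
      Z is a leaf — visit Z.
  Visit L.
  At L: go right to J.
    At J: no left child.
    Visit J.
    At J: go right to N.
      N is a leaf — visit N.
Full in-order sequence: U, Y, V, G, P, X, S, M, D, C, E, Q, Z, L, J, N.

V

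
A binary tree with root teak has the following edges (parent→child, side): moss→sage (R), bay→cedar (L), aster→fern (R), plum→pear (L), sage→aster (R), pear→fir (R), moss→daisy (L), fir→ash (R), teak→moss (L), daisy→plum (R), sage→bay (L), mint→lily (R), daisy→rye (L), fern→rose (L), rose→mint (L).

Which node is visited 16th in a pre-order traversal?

lily

Pre-order visits the node, then its left subtree, then its right subtree.
Visit teak.
At teak: go left to moss.
  Visit moss.
  At moss: go left to daisy.
    Visit daisy.
    At daisy: go left to rye.
      rye is a leaf — visit rye.
    At daisy: go right to plum.
      Visit plum.
      At plum: go left to pear.
        Visit pear.
        At pear: no left child.
        At pear: go right to fir.
          Visit fir.
          At fir: no left child.
          At fir: go right to ash.
            ash is a leaf — visit ash.
      At plum: no right child.
  At moss: go right to sage.
    Visit sage.
    At sage: go left to bay.
      Visit bay.
      At bay: go left to cedar.
        cedar is a leaf — visit cedar.
      At bay: no right child.
    At sage: go right to aster.
      Visit aster.
      At aster: no left child.
      At aster: go right to fern.
        Visit fern.
        At fern: go left to rose.
          Visit rose.
          At rose: go left to mint.
            Visit mint.
            At mint: no left child.
            At mint: go right to lily.
              lily is a leaf — visit lily.
          At rose: no right child.
        At fern: no right child.
At teak: no right child.
Full pre-order sequence: teak, moss, daisy, rye, plum, pear, fir, ash, sage, bay, cedar, aster, fern, rose, mint, lily.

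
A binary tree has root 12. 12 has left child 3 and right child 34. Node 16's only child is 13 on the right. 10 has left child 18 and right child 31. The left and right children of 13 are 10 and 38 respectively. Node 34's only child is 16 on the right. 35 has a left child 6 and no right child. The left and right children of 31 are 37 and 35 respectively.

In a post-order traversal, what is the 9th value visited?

Post-order visits the left subtree, then the right subtree, then the node.
At 12: go left to 3.
  3 is a leaf — visit 3.
At 12: go right to 34.
  At 34: no left child.
  At 34: go right to 16.
    At 16: no left child.
    At 16: go right to 13.
      At 13: go left to 10.
        At 10: go left to 18.
          18 is a leaf — visit 18.
        At 10: go right to 31.
          At 31: go left to 37.
            37 is a leaf — visit 37.
          At 31: go right to 35.
            At 35: go left to 6.
              6 is a leaf — visit 6.
            At 35: no right child.
            Visit 35.
          Visit 31.
        Visit 10.
      At 13: go right to 38.
        38 is a leaf — visit 38.
      Visit 13.
    Visit 16.
  Visit 34.
Visit 12.
Full post-order sequence: 3, 18, 37, 6, 35, 31, 10, 38, 13, 16, 34, 12.

13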